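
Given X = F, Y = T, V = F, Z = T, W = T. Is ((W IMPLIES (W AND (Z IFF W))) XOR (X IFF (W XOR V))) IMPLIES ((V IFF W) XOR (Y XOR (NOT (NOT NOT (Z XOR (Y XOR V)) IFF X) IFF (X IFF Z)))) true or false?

F

Substituting X=F, Y=T, V=F, Z=T, W=T:
Z IFF W = T IFF T = T
W AND (Z IFF W) = T AND T = T
W IMPLIES (W AND (Z IFF W)) = T IMPLIES T = T
W XOR V = T XOR F = T
X IFF (W XOR V) = F IFF T = F
(W IMPLIES (W AND (Z IFF W))) XOR (X IFF (W XOR V)) = T XOR F = T
V IFF W = F IFF T = F
Y XOR V = T XOR F = T
Z XOR (Y XOR V) = T XOR T = F
NOT (Z XOR (Y XOR V)) = NOT F = T
NOT NOT (Z XOR (Y XOR V)) = NOT T = F
NOT NOT (Z XOR (Y XOR V)) IFF X = F IFF F = T
NOT (NOT NOT (Z XOR (Y XOR V)) IFF X) = NOT T = F
X IFF Z = F IFF T = F
NOT (NOT NOT (Z XOR (Y XOR V)) IFF X) IFF (X IFF Z) = F IFF F = T
Y XOR (NOT (NOT NOT (Z XOR (Y XOR V)) IFF X) IFF (X IFF Z)) = T XOR T = F
(V IFF W) XOR (Y XOR (NOT (NOT NOT (Z XOR (Y XOR V)) IFF X) IFF (X IFF Z))) = F XOR F = F
((W IMPLIES (W AND (Z IFF W))) XOR (X IFF (W XOR V))) IMPLIES ((V IFF W) XOR (Y XOR (NOT (NOT NOT (Z XOR (Y XOR V)) IFF X) IFF (X IFF Z)))) = T IMPLIES F = F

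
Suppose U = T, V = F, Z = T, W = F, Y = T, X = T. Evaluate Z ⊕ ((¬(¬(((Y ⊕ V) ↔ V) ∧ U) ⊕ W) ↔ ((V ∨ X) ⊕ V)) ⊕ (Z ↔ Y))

F

Y ⊕ V = T ⊕ F = T
(Y ⊕ V) ↔ V = T ↔ F = F
((Y ⊕ V) ↔ V) ∧ U = F ∧ T = F
¬(((Y ⊕ V) ↔ V) ∧ U) = ¬F = T
¬(((Y ⊕ V) ↔ V) ∧ U) ⊕ W = T ⊕ F = T
¬(¬(((Y ⊕ V) ↔ V) ∧ U) ⊕ W) = ¬T = F
V ∨ X = F ∨ T = T
(V ∨ X) ⊕ V = T ⊕ F = T
¬(¬(((Y ⊕ V) ↔ V) ∧ U) ⊕ W) ↔ ((V ∨ X) ⊕ V) = F ↔ T = F
Z ↔ Y = T ↔ T = T
(¬(¬(((Y ⊕ V) ↔ V) ∧ U) ⊕ W) ↔ ((V ∨ X) ⊕ V)) ⊕ (Z ↔ Y) = F ⊕ T = T
Z ⊕ ((¬(¬(((Y ⊕ V) ↔ V) ∧ U) ⊕ W) ↔ ((V ∨ X) ⊕ V)) ⊕ (Z ↔ Y)) = T ⊕ T = F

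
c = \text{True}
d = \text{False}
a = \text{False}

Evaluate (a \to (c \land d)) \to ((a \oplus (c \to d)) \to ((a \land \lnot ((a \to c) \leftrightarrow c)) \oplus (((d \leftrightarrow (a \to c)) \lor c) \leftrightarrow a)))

Substituting c=\text{True}, d=\text{False}, a=\text{False}:
c \land d = \text{True} \land \text{False} = \text{False}
a \to (c \land d) = \text{False} \to \text{False} = \text{True}
c \to d = \text{True} \to \text{False} = \text{False}
a \oplus (c \to d) = \text{False} \oplus \text{False} = \text{False}
a \to c = \text{False} \to \text{True} = \text{True}
(a \to c) \leftrightarrow c = \text{True} \leftrightarrow \text{True} = \text{True}
\lnot ((a \to c) \leftrightarrow c) = \lnot \text{True} = \text{False}
a \land \lnot ((a \to c) \leftrightarrow c) = \text{False} \land \text{False} = \text{False}
a \to c = \text{False} \to \text{True} = \text{True}
d \leftrightarrow (a \to c) = \text{False} \leftrightarrow \text{True} = \text{False}
(d \leftrightarrow (a \to c)) \lor c = \text{False} \lor \text{True} = \text{True}
((d \leftrightarrow (a \to c)) \lor c) \leftrightarrow a = \text{True} \leftrightarrow \text{False} = \text{False}
(a \land \lnot ((a \to c) \leftrightarrow c)) \oplus (((d \leftrightarrow (a \to c)) \lor c) \leftrightarrow a) = \text{False} \oplus \text{False} = \text{False}
(a \oplus (c \to d)) \to ((a \land \lnot ((a \to c) \leftrightarrow c)) \oplus (((d \leftrightarrow (a \to c)) \lor c) \leftrightarrow a)) = \text{False} \to \text{False} = \text{True}
(a \to (c \land d)) \to ((a \oplus (c \to d)) \to ((a \land \lnot ((a \to c) \leftrightarrow c)) \oplus (((d \leftrightarrow (a \to c)) \lor c) \leftrightarrow a))) = \text{True} \to \text{True} = \text{True}

\text{True}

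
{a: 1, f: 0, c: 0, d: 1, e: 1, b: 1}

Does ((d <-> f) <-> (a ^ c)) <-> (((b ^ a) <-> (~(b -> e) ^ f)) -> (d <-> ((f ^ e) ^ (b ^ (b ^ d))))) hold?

1

d <-> f = 1 <-> 0 = 0
a ^ c = 1 ^ 0 = 1
(d <-> f) <-> (a ^ c) = 0 <-> 1 = 0
b ^ a = 1 ^ 1 = 0
b -> e = 1 -> 1 = 1
~(b -> e) = ~1 = 0
~(b -> e) ^ f = 0 ^ 0 = 0
(b ^ a) <-> (~(b -> e) ^ f) = 0 <-> 0 = 1
f ^ e = 0 ^ 1 = 1
b ^ d = 1 ^ 1 = 0
b ^ (b ^ d) = 1 ^ 0 = 1
(f ^ e) ^ (b ^ (b ^ d)) = 1 ^ 1 = 0
d <-> ((f ^ e) ^ (b ^ (b ^ d))) = 1 <-> 0 = 0
((b ^ a) <-> (~(b -> e) ^ f)) -> (d <-> ((f ^ e) ^ (b ^ (b ^ d)))) = 1 -> 0 = 0
((d <-> f) <-> (a ^ c)) <-> (((b ^ a) <-> (~(b -> e) ^ f)) -> (d <-> ((f ^ e) ^ (b ^ (b ^ d))))) = 0 <-> 0 = 1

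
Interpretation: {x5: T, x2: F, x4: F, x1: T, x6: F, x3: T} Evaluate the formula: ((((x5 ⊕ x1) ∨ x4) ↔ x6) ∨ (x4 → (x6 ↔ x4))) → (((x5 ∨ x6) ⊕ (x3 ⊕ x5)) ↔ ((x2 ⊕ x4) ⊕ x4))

F

x5 ⊕ x1 = T ⊕ T = F
(x5 ⊕ x1) ∨ x4 = F ∨ F = F
((x5 ⊕ x1) ∨ x4) ↔ x6 = F ↔ F = T
x6 ↔ x4 = F ↔ F = T
x4 → (x6 ↔ x4) = F → T = T
(((x5 ⊕ x1) ∨ x4) ↔ x6) ∨ (x4 → (x6 ↔ x4)) = T ∨ T = T
x5 ∨ x6 = T ∨ F = T
x3 ⊕ x5 = T ⊕ T = F
(x5 ∨ x6) ⊕ (x3 ⊕ x5) = T ⊕ F = T
x2 ⊕ x4 = F ⊕ F = F
(x2 ⊕ x4) ⊕ x4 = F ⊕ F = F
((x5 ∨ x6) ⊕ (x3 ⊕ x5)) ↔ ((x2 ⊕ x4) ⊕ x4) = T ↔ F = F
((((x5 ⊕ x1) ∨ x4) ↔ x6) ∨ (x4 → (x6 ↔ x4))) → (((x5 ∨ x6) ⊕ (x3 ⊕ x5)) ↔ ((x2 ⊕ x4) ⊕ x4)) = T → F = F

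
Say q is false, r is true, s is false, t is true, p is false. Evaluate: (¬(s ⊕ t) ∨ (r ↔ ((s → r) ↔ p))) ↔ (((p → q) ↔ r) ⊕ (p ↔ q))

s ⊕ t = F ⊕ T = T
¬(s ⊕ t) = ¬T = F
s → r = F → T = T
(s → r) ↔ p = T ↔ F = F
r ↔ ((s → r) ↔ p) = T ↔ F = F
¬(s ⊕ t) ∨ (r ↔ ((s → r) ↔ p)) = F ∨ F = F
p → q = F → F = T
(p → q) ↔ r = T ↔ T = T
p ↔ q = F ↔ F = T
((p → q) ↔ r) ⊕ (p ↔ q) = T ⊕ T = F
(¬(s ⊕ t) ∨ (r ↔ ((s → r) ↔ p))) ↔ (((p → q) ↔ r) ⊕ (p ↔ q)) = F ↔ F = T

T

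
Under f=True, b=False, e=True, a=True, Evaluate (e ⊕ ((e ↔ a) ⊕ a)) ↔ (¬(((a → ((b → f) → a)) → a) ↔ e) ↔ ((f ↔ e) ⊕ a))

True

Substituting f=True, b=False, e=True, a=True:
e ↔ a = True ↔ True = True
(e ↔ a) ⊕ a = True ⊕ True = False
e ⊕ ((e ↔ a) ⊕ a) = True ⊕ False = True
b → f = False → True = True
(b → f) → a = True → True = True
a → ((b → f) → a) = True → True = True
(a → ((b → f) → a)) → a = True → True = True
((a → ((b → f) → a)) → a) ↔ e = True ↔ True = True
¬(((a → ((b → f) → a)) → a) ↔ e) = ¬True = False
f ↔ e = True ↔ True = True
(f ↔ e) ⊕ a = True ⊕ True = False
¬(((a → ((b → f) → a)) → a) ↔ e) ↔ ((f ↔ e) ⊕ a) = False ↔ False = True
(e ⊕ ((e ↔ a) ⊕ a)) ↔ (¬(((a → ((b → f) → a)) → a) ↔ e) ↔ ((f ↔ e) ⊕ a)) = True ↔ True = True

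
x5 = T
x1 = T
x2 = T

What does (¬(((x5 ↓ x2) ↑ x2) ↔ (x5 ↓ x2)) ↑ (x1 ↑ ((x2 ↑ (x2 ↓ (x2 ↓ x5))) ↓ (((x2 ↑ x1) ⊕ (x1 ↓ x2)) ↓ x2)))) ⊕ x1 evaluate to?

x5 ↓ x2 = T ↓ T = F
(x5 ↓ x2) ↑ x2 = F ↑ T = T
x5 ↓ x2 = T ↓ T = F
((x5 ↓ x2) ↑ x2) ↔ (x5 ↓ x2) = T ↔ F = F
¬(((x5 ↓ x2) ↑ x2) ↔ (x5 ↓ x2)) = ¬F = T
x2 ↓ x5 = T ↓ T = F
x2 ↓ (x2 ↓ x5) = T ↓ F = F
x2 ↑ (x2 ↓ (x2 ↓ x5)) = T ↑ F = T
x2 ↑ x1 = T ↑ T = F
x1 ↓ x2 = T ↓ T = F
(x2 ↑ x1) ⊕ (x1 ↓ x2) = F ⊕ F = F
((x2 ↑ x1) ⊕ (x1 ↓ x2)) ↓ x2 = F ↓ T = F
(x2 ↑ (x2 ↓ (x2 ↓ x5))) ↓ (((x2 ↑ x1) ⊕ (x1 ↓ x2)) ↓ x2) = T ↓ F = F
x1 ↑ ((x2 ↑ (x2 ↓ (x2 ↓ x5))) ↓ (((x2 ↑ x1) ⊕ (x1 ↓ x2)) ↓ x2)) = T ↑ F = T
¬(((x5 ↓ x2) ↑ x2) ↔ (x5 ↓ x2)) ↑ (x1 ↑ ((x2 ↑ (x2 ↓ (x2 ↓ x5))) ↓ (((x2 ↑ x1) ⊕ (x1 ↓ x2)) ↓ x2))) = T ↑ T = F
(¬(((x5 ↓ x2) ↑ x2) ↔ (x5 ↓ x2)) ↑ (x1 ↑ ((x2 ↑ (x2 ↓ (x2 ↓ x5))) ↓ (((x2 ↑ x1) ⊕ (x1 ↓ x2)) ↓ x2)))) ⊕ x1 = F ⊕ T = T

T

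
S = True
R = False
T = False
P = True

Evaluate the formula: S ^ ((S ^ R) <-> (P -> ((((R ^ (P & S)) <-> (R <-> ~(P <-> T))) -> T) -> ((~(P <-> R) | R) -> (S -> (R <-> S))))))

True

S ^ R = True ^ False = True
P & S = True & True = True
R ^ (P & S) = False ^ True = True
P <-> T = True <-> False = False
~(P <-> T) = ~False = True
R <-> ~(P <-> T) = False <-> True = False
(R ^ (P & S)) <-> (R <-> ~(P <-> T)) = True <-> False = False
((R ^ (P & S)) <-> (R <-> ~(P <-> T))) -> T = False -> False = True
P <-> R = True <-> False = False
~(P <-> R) = ~False = True
~(P <-> R) | R = True | False = True
R <-> S = False <-> True = False
S -> (R <-> S) = True -> False = False
(~(P <-> R) | R) -> (S -> (R <-> S)) = True -> False = False
(((R ^ (P & S)) <-> (R <-> ~(P <-> T))) -> T) -> ((~(P <-> R) | R) -> (S -> (R <-> S))) = True -> False = False
P -> ((((R ^ (P & S)) <-> (R <-> ~(P <-> T))) -> T) -> ((~(P <-> R) | R) -> (S -> (R <-> S)))) = True -> False = False
(S ^ R) <-> (P -> ((((R ^ (P & S)) <-> (R <-> ~(P <-> T))) -> T) -> ((~(P <-> R) | R) -> (S -> (R <-> S))))) = True <-> False = False
S ^ ((S ^ R) <-> (P -> ((((R ^ (P & S)) <-> (R <-> ~(P <-> T))) -> T) -> ((~(P <-> R) | R) -> (S -> (R <-> S)))))) = True ^ False = True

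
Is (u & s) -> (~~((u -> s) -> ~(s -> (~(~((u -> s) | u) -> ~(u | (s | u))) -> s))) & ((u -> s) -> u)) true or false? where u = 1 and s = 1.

Substituting u=1, s=1:
u & s = 1 & 1 = 1
u -> s = 1 -> 1 = 1
u -> s = 1 -> 1 = 1
(u -> s) | u = 1 | 1 = 1
~((u -> s) | u) = ~1 = 0
s | u = 1 | 1 = 1
u | (s | u) = 1 | 1 = 1
~(u | (s | u)) = ~1 = 0
~((u -> s) | u) -> ~(u | (s | u)) = 0 -> 0 = 1
~(~((u -> s) | u) -> ~(u | (s | u))) = ~1 = 0
~(~((u -> s) | u) -> ~(u | (s | u))) -> s = 0 -> 1 = 1
s -> (~(~((u -> s) | u) -> ~(u | (s | u))) -> s) = 1 -> 1 = 1
~(s -> (~(~((u -> s) | u) -> ~(u | (s | u))) -> s)) = ~1 = 0
(u -> s) -> ~(s -> (~(~((u -> s) | u) -> ~(u | (s | u))) -> s)) = 1 -> 0 = 0
~((u -> s) -> ~(s -> (~(~((u -> s) | u) -> ~(u | (s | u))) -> s))) = ~0 = 1
~~((u -> s) -> ~(s -> (~(~((u -> s) | u) -> ~(u | (s | u))) -> s))) = ~1 = 0
u -> s = 1 -> 1 = 1
(u -> s) -> u = 1 -> 1 = 1
~~((u -> s) -> ~(s -> (~(~((u -> s) | u) -> ~(u | (s | u))) -> s))) & ((u -> s) -> u) = 0 & 1 = 0
(u & s) -> (~~((u -> s) -> ~(s -> (~(~((u -> s) | u) -> ~(u | (s | u))) -> s))) & ((u -> s) -> u)) = 1 -> 0 = 0

0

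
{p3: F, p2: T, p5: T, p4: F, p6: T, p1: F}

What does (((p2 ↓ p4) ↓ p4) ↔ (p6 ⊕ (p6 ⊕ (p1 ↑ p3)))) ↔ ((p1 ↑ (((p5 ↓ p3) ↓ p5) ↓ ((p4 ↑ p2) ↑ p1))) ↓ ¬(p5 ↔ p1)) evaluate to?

F

Substituting p3=F, p2=T, p5=T, p4=F, p6=T, p1=F:
p2 ↓ p4 = T ↓ F = F
(p2 ↓ p4) ↓ p4 = F ↓ F = T
p1 ↑ p3 = F ↑ F = T
p6 ⊕ (p1 ↑ p3) = T ⊕ T = F
p6 ⊕ (p6 ⊕ (p1 ↑ p3)) = T ⊕ F = T
((p2 ↓ p4) ↓ p4) ↔ (p6 ⊕ (p6 ⊕ (p1 ↑ p3))) = T ↔ T = T
p5 ↓ p3 = T ↓ F = F
(p5 ↓ p3) ↓ p5 = F ↓ T = F
p4 ↑ p2 = F ↑ T = T
(p4 ↑ p2) ↑ p1 = T ↑ F = T
((p5 ↓ p3) ↓ p5) ↓ ((p4 ↑ p2) ↑ p1) = F ↓ T = F
p1 ↑ (((p5 ↓ p3) ↓ p5) ↓ ((p4 ↑ p2) ↑ p1)) = F ↑ F = T
p5 ↔ p1 = T ↔ F = F
¬(p5 ↔ p1) = ¬F = T
(p1 ↑ (((p5 ↓ p3) ↓ p5) ↓ ((p4 ↑ p2) ↑ p1))) ↓ ¬(p5 ↔ p1) = T ↓ T = F
(((p2 ↓ p4) ↓ p4) ↔ (p6 ⊕ (p6 ⊕ (p1 ↑ p3)))) ↔ ((p1 ↑ (((p5 ↓ p3) ↓ p5) ↓ ((p4 ↑ p2) ↑ p1))) ↓ ¬(p5 ↔ p1)) = T ↔ F = F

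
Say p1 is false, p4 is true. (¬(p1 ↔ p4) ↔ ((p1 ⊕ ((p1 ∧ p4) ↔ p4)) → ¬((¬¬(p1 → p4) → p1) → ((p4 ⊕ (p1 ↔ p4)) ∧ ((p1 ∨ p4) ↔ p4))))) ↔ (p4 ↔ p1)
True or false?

Substituting p1=F, p4=T:
p1 ↔ p4 = F ↔ T = F
¬(p1 ↔ p4) = ¬F = T
p1 ∧ p4 = F ∧ T = F
(p1 ∧ p4) ↔ p4 = F ↔ T = F
p1 ⊕ ((p1 ∧ p4) ↔ p4) = F ⊕ F = F
p1 → p4 = F → T = T
¬(p1 → p4) = ¬T = F
¬¬(p1 → p4) = ¬F = T
¬¬(p1 → p4) → p1 = T → F = F
p1 ↔ p4 = F ↔ T = F
p4 ⊕ (p1 ↔ p4) = T ⊕ F = T
p1 ∨ p4 = F ∨ T = T
(p1 ∨ p4) ↔ p4 = T ↔ T = T
(p4 ⊕ (p1 ↔ p4)) ∧ ((p1 ∨ p4) ↔ p4) = T ∧ T = T
(¬¬(p1 → p4) → p1) → ((p4 ⊕ (p1 ↔ p4)) ∧ ((p1 ∨ p4) ↔ p4)) = F → T = T
¬((¬¬(p1 → p4) → p1) → ((p4 ⊕ (p1 ↔ p4)) ∧ ((p1 ∨ p4) ↔ p4))) = ¬T = F
(p1 ⊕ ((p1 ∧ p4) ↔ p4)) → ¬((¬¬(p1 → p4) → p1) → ((p4 ⊕ (p1 ↔ p4)) ∧ ((p1 ∨ p4) ↔ p4))) = F → F = T
¬(p1 ↔ p4) ↔ ((p1 ⊕ ((p1 ∧ p4) ↔ p4)) → ¬((¬¬(p1 → p4) → p1) → ((p4 ⊕ (p1 ↔ p4)) ∧ ((p1 ∨ p4) ↔ p4)))) = T ↔ T = T
p4 ↔ p1 = T ↔ F = F
(¬(p1 ↔ p4) ↔ ((p1 ⊕ ((p1 ∧ p4) ↔ p4)) → ¬((¬¬(p1 → p4) → p1) → ((p4 ⊕ (p1 ↔ p4)) ∧ ((p1 ∨ p4) ↔ p4))))) ↔ (p4 ↔ p1) = T ↔ F = F

F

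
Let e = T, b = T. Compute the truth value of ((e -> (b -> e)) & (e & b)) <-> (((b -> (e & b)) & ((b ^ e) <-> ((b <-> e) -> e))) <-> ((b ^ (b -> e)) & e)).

Substituting e=T, b=T:
b -> e = T -> T = T
e -> (b -> e) = T -> T = T
e & b = T & T = T
(e -> (b -> e)) & (e & b) = T & T = T
e & b = T & T = T
b -> (e & b) = T -> T = T
b ^ e = T ^ T = F
b <-> e = T <-> T = T
(b <-> e) -> e = T -> T = T
(b ^ e) <-> ((b <-> e) -> e) = F <-> T = F
(b -> (e & b)) & ((b ^ e) <-> ((b <-> e) -> e)) = T & F = F
b -> e = T -> T = T
b ^ (b -> e) = T ^ T = F
(b ^ (b -> e)) & e = F & T = F
((b -> (e & b)) & ((b ^ e) <-> ((b <-> e) -> e))) <-> ((b ^ (b -> e)) & e) = F <-> F = T
((e -> (b -> e)) & (e & b)) <-> (((b -> (e & b)) & ((b ^ e) <-> ((b <-> e) -> e))) <-> ((b ^ (b -> e)) & e)) = T <-> T = T

T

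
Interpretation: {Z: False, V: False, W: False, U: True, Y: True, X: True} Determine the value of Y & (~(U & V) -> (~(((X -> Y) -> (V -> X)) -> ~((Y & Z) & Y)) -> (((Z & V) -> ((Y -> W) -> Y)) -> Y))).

Substituting Z=False, V=False, W=False, U=True, Y=True, X=True:
U & V = True & False = False
~(U & V) = ~False = True
X -> Y = True -> True = True
V -> X = False -> True = True
(X -> Y) -> (V -> X) = True -> True = True
Y & Z = True & False = False
(Y & Z) & Y = False & True = False
~((Y & Z) & Y) = ~False = True
((X -> Y) -> (V -> X)) -> ~((Y & Z) & Y) = True -> True = True
~(((X -> Y) -> (V -> X)) -> ~((Y & Z) & Y)) = ~True = False
Z & V = False & False = False
Y -> W = True -> False = False
(Y -> W) -> Y = False -> True = True
(Z & V) -> ((Y -> W) -> Y) = False -> True = True
((Z & V) -> ((Y -> W) -> Y)) -> Y = True -> True = True
~(((X -> Y) -> (V -> X)) -> ~((Y & Z) & Y)) -> (((Z & V) -> ((Y -> W) -> Y)) -> Y) = False -> True = True
~(U & V) -> (~(((X -> Y) -> (V -> X)) -> ~((Y & Z) & Y)) -> (((Z & V) -> ((Y -> W) -> Y)) -> Y)) = True -> True = True
Y & (~(U & V) -> (~(((X -> Y) -> (V -> X)) -> ~((Y & Z) & Y)) -> (((Z & V) -> ((Y -> W) -> Y)) -> Y))) = True & True = True

True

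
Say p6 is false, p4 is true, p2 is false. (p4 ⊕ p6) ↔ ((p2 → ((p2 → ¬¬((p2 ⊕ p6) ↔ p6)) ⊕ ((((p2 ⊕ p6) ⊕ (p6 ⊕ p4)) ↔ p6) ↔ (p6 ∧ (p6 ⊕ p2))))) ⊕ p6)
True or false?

T

p4 ⊕ p6 = T ⊕ F = T
p2 ⊕ p6 = F ⊕ F = F
(p2 ⊕ p6) ↔ p6 = F ↔ F = T
¬((p2 ⊕ p6) ↔ p6) = ¬T = F
¬¬((p2 ⊕ p6) ↔ p6) = ¬F = T
p2 → ¬¬((p2 ⊕ p6) ↔ p6) = F → T = T
p2 ⊕ p6 = F ⊕ F = F
p6 ⊕ p4 = F ⊕ T = T
(p2 ⊕ p6) ⊕ (p6 ⊕ p4) = F ⊕ T = T
((p2 ⊕ p6) ⊕ (p6 ⊕ p4)) ↔ p6 = T ↔ F = F
p6 ⊕ p2 = F ⊕ F = F
p6 ∧ (p6 ⊕ p2) = F ∧ F = F
(((p2 ⊕ p6) ⊕ (p6 ⊕ p4)) ↔ p6) ↔ (p6 ∧ (p6 ⊕ p2)) = F ↔ F = T
(p2 → ¬¬((p2 ⊕ p6) ↔ p6)) ⊕ ((((p2 ⊕ p6) ⊕ (p6 ⊕ p4)) ↔ p6) ↔ (p6 ∧ (p6 ⊕ p2))) = T ⊕ T = F
p2 → ((p2 → ¬¬((p2 ⊕ p6) ↔ p6)) ⊕ ((((p2 ⊕ p6) ⊕ (p6 ⊕ p4)) ↔ p6) ↔ (p6 ∧ (p6 ⊕ p2)))) = F → F = T
(p2 → ((p2 → ¬¬((p2 ⊕ p6) ↔ p6)) ⊕ ((((p2 ⊕ p6) ⊕ (p6 ⊕ p4)) ↔ p6) ↔ (p6 ∧ (p6 ⊕ p2))))) ⊕ p6 = T ⊕ F = T
(p4 ⊕ p6) ↔ ((p2 → ((p2 → ¬¬((p2 ⊕ p6) ↔ p6)) ⊕ ((((p2 ⊕ p6) ⊕ (p6 ⊕ p4)) ↔ p6) ↔ (p6 ∧ (p6 ⊕ p2))))) ⊕ p6) = T ↔ T = T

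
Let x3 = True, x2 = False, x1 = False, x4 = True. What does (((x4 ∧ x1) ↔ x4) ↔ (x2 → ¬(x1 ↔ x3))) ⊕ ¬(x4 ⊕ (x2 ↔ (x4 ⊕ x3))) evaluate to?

Substituting x3=True, x2=False, x1=False, x4=True:
x4 ∧ x1 = True ∧ False = False
(x4 ∧ x1) ↔ x4 = False ↔ True = False
x1 ↔ x3 = False ↔ True = False
¬(x1 ↔ x3) = ¬False = True
x2 → ¬(x1 ↔ x3) = False → True = True
((x4 ∧ x1) ↔ x4) ↔ (x2 → ¬(x1 ↔ x3)) = False ↔ True = False
x4 ⊕ x3 = True ⊕ True = False
x2 ↔ (x4 ⊕ x3) = False ↔ False = True
x4 ⊕ (x2 ↔ (x4 ⊕ x3)) = True ⊕ True = False
¬(x4 ⊕ (x2 ↔ (x4 ⊕ x3))) = ¬False = True
(((x4 ∧ x1) ↔ x4) ↔ (x2 → ¬(x1 ↔ x3))) ⊕ ¬(x4 ⊕ (x2 ↔ (x4 ⊕ x3))) = False ⊕ True = True

True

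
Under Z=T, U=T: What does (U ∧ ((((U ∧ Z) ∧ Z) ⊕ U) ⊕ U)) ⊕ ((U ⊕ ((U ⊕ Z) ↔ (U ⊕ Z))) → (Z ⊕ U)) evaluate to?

Substituting Z=T, U=T:
U ∧ Z = T ∧ T = T
(U ∧ Z) ∧ Z = T ∧ T = T
((U ∧ Z) ∧ Z) ⊕ U = T ⊕ T = F
(((U ∧ Z) ∧ Z) ⊕ U) ⊕ U = F ⊕ T = T
U ∧ ((((U ∧ Z) ∧ Z) ⊕ U) ⊕ U) = T ∧ T = T
U ⊕ Z = T ⊕ T = F
U ⊕ Z = T ⊕ T = F
(U ⊕ Z) ↔ (U ⊕ Z) = F ↔ F = T
U ⊕ ((U ⊕ Z) ↔ (U ⊕ Z)) = T ⊕ T = F
Z ⊕ U = T ⊕ T = F
(U ⊕ ((U ⊕ Z) ↔ (U ⊕ Z))) → (Z ⊕ U) = F → F = T
(U ∧ ((((U ∧ Z) ∧ Z) ⊕ U) ⊕ U)) ⊕ ((U ⊕ ((U ⊕ Z) ↔ (U ⊕ Z))) → (Z ⊕ U)) = T ⊕ T = F

F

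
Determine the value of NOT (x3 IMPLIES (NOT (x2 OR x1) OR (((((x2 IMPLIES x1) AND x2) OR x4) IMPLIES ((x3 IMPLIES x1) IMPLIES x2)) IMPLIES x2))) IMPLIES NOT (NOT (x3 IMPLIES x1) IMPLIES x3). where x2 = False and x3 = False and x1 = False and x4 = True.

True

x2 OR x1 = False OR False = False
NOT (x2 OR x1) = NOT False = True
x2 IMPLIES x1 = False IMPLIES False = True
(x2 IMPLIES x1) AND x2 = True AND False = False
((x2 IMPLIES x1) AND x2) OR x4 = False OR True = True
x3 IMPLIES x1 = False IMPLIES False = True
(x3 IMPLIES x1) IMPLIES x2 = True IMPLIES False = False
(((x2 IMPLIES x1) AND x2) OR x4) IMPLIES ((x3 IMPLIES x1) IMPLIES x2) = True IMPLIES False = False
((((x2 IMPLIES x1) AND x2) OR x4) IMPLIES ((x3 IMPLIES x1) IMPLIES x2)) IMPLIES x2 = False IMPLIES False = True
NOT (x2 OR x1) OR (((((x2 IMPLIES x1) AND x2) OR x4) IMPLIES ((x3 IMPLIES x1) IMPLIES x2)) IMPLIES x2) = True OR True = True
x3 IMPLIES (NOT (x2 OR x1) OR (((((x2 IMPLIES x1) AND x2) OR x4) IMPLIES ((x3 IMPLIES x1) IMPLIES x2)) IMPLIES x2)) = False IMPLIES True = True
NOT (x3 IMPLIES (NOT (x2 OR x1) OR (((((x2 IMPLIES x1) AND x2) OR x4) IMPLIES ((x3 IMPLIES x1) IMPLIES x2)) IMPLIES x2))) = NOT True = False
x3 IMPLIES x1 = False IMPLIES False = True
NOT (x3 IMPLIES x1) = NOT True = False
NOT (x3 IMPLIES x1) IMPLIES x3 = False IMPLIES False = True
NOT (NOT (x3 IMPLIES x1) IMPLIES x3) = NOT True = False
NOT (x3 IMPLIES (NOT (x2 OR x1) OR (((((x2 IMPLIES x1) AND x2) OR x4) IMPLIES ((x3 IMPLIES x1) IMPLIES x2)) IMPLIES x2))) IMPLIES NOT (NOT (x3 IMPLIES x1) IMPLIES x3) = False IMPLIES False = True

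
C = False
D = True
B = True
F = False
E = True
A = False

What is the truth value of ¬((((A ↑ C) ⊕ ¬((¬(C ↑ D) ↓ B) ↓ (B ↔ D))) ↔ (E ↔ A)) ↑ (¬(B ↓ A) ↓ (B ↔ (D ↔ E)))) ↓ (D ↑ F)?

False

A ↑ C = False ↑ False = True
C ↑ D = False ↑ True = True
¬(C ↑ D) = ¬True = False
¬(C ↑ D) ↓ B = False ↓ True = False
B ↔ D = True ↔ True = True
(¬(C ↑ D) ↓ B) ↓ (B ↔ D) = False ↓ True = False
¬((¬(C ↑ D) ↓ B) ↓ (B ↔ D)) = ¬False = True
(A ↑ C) ⊕ ¬((¬(C ↑ D) ↓ B) ↓ (B ↔ D)) = True ⊕ True = False
E ↔ A = True ↔ False = False
((A ↑ C) ⊕ ¬((¬(C ↑ D) ↓ B) ↓ (B ↔ D))) ↔ (E ↔ A) = False ↔ False = True
B ↓ A = True ↓ False = False
¬(B ↓ A) = ¬False = True
D ↔ E = True ↔ True = True
B ↔ (D ↔ E) = True ↔ True = True
¬(B ↓ A) ↓ (B ↔ (D ↔ E)) = True ↓ True = False
(((A ↑ C) ⊕ ¬((¬(C ↑ D) ↓ B) ↓ (B ↔ D))) ↔ (E ↔ A)) ↑ (¬(B ↓ A) ↓ (B ↔ (D ↔ E))) = True ↑ False = True
¬((((A ↑ C) ⊕ ¬((¬(C ↑ D) ↓ B) ↓ (B ↔ D))) ↔ (E ↔ A)) ↑ (¬(B ↓ A) ↓ (B ↔ (D ↔ E)))) = ¬True = False
D ↑ F = True ↑ False = True
¬((((A ↑ C) ⊕ ¬((¬(C ↑ D) ↓ B) ↓ (B ↔ D))) ↔ (E ↔ A)) ↑ (¬(B ↓ A) ↓ (B ↔ (D ↔ E)))) ↓ (D ↑ F) = False ↓ True = False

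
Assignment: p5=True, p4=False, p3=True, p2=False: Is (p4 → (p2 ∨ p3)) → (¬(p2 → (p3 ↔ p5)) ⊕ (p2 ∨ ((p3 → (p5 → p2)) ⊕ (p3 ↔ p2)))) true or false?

False

p2 ∨ p3 = False ∨ True = True
p4 → (p2 ∨ p3) = False → True = True
p3 ↔ p5 = True ↔ True = True
p2 → (p3 ↔ p5) = False → True = True
¬(p2 → (p3 ↔ p5)) = ¬True = False
p5 → p2 = True → False = False
p3 → (p5 → p2) = True → False = False
p3 ↔ p2 = True ↔ False = False
(p3 → (p5 → p2)) ⊕ (p3 ↔ p2) = False ⊕ False = False
p2 ∨ ((p3 → (p5 → p2)) ⊕ (p3 ↔ p2)) = False ∨ False = False
¬(p2 → (p3 ↔ p5)) ⊕ (p2 ∨ ((p3 → (p5 → p2)) ⊕ (p3 ↔ p2))) = False ⊕ False = False
(p4 → (p2 ∨ p3)) → (¬(p2 → (p3 ↔ p5)) ⊕ (p2 ∨ ((p3 → (p5 → p2)) ⊕ (p3 ↔ p2)))) = True → False = False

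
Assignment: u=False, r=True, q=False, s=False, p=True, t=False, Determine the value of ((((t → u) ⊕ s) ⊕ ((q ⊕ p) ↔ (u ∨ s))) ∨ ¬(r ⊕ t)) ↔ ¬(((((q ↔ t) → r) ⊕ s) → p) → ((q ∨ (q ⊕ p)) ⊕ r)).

Substituting u=False, r=True, q=False, s=False, p=True, t=False:
t → u = False → False = True
(t → u) ⊕ s = True ⊕ False = True
q ⊕ p = False ⊕ True = True
u ∨ s = False ∨ False = False
(q ⊕ p) ↔ (u ∨ s) = True ↔ False = False
((t → u) ⊕ s) ⊕ ((q ⊕ p) ↔ (u ∨ s)) = True ⊕ False = True
r ⊕ t = True ⊕ False = True
¬(r ⊕ t) = ¬True = False
(((t → u) ⊕ s) ⊕ ((q ⊕ p) ↔ (u ∨ s))) ∨ ¬(r ⊕ t) = True ∨ False = True
q ↔ t = False ↔ False = True
(q ↔ t) → r = True → True = True
((q ↔ t) → r) ⊕ s = True ⊕ False = True
(((q ↔ t) → r) ⊕ s) → p = True → True = True
q ⊕ p = False ⊕ True = True
q ∨ (q ⊕ p) = False ∨ True = True
(q ∨ (q ⊕ p)) ⊕ r = True ⊕ True = False
((((q ↔ t) → r) ⊕ s) → p) → ((q ∨ (q ⊕ p)) ⊕ r) = True → False = False
¬(((((q ↔ t) → r) ⊕ s) → p) → ((q ∨ (q ⊕ p)) ⊕ r)) = ¬False = True
((((t → u) ⊕ s) ⊕ ((q ⊕ p) ↔ (u ∨ s))) ∨ ¬(r ⊕ t)) ↔ ¬(((((q ↔ t) → r) ⊕ s) → p) → ((q ∨ (q ⊕ p)) ⊕ r)) = True ↔ True = True

True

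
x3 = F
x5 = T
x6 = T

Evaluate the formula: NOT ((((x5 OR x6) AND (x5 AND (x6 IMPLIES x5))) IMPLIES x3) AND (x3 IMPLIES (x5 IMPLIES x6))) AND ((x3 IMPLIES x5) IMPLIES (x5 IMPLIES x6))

x5 OR x6 = T OR T = T
x6 IMPLIES x5 = T IMPLIES T = T
x5 AND (x6 IMPLIES x5) = T AND T = T
(x5 OR x6) AND (x5 AND (x6 IMPLIES x5)) = T AND T = T
((x5 OR x6) AND (x5 AND (x6 IMPLIES x5))) IMPLIES x3 = T IMPLIES F = F
x5 IMPLIES x6 = T IMPLIES T = T
x3 IMPLIES (x5 IMPLIES x6) = F IMPLIES T = T
(((x5 OR x6) AND (x5 AND (x6 IMPLIES x5))) IMPLIES x3) AND (x3 IMPLIES (x5 IMPLIES x6)) = F AND T = F
NOT ((((x5 OR x6) AND (x5 AND (x6 IMPLIES x5))) IMPLIES x3) AND (x3 IMPLIES (x5 IMPLIES x6))) = NOT F = T
x3 IMPLIES x5 = F IMPLIES T = T
x5 IMPLIES x6 = T IMPLIES T = T
(x3 IMPLIES x5) IMPLIES (x5 IMPLIES x6) = T IMPLIES T = T
NOT ((((x5 OR x6) AND (x5 AND (x6 IMPLIES x5))) IMPLIES x3) AND (x3 IMPLIES (x5 IMPLIES x6))) AND ((x3 IMPLIES x5) IMPLIES (x5 IMPLIES x6)) = T AND T = T

T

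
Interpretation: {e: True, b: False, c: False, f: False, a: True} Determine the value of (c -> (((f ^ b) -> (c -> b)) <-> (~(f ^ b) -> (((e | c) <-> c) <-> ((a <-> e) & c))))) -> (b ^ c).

False

Substituting e=True, b=False, c=False, f=False, a=True:
f ^ b = False ^ False = False
c -> b = False -> False = True
(f ^ b) -> (c -> b) = False -> True = True
f ^ b = False ^ False = False
~(f ^ b) = ~False = True
e | c = True | False = True
(e | c) <-> c = True <-> False = False
a <-> e = True <-> True = True
(a <-> e) & c = True & False = False
((e | c) <-> c) <-> ((a <-> e) & c) = False <-> False = True
~(f ^ b) -> (((e | c) <-> c) <-> ((a <-> e) & c)) = True -> True = True
((f ^ b) -> (c -> b)) <-> (~(f ^ b) -> (((e | c) <-> c) <-> ((a <-> e) & c))) = True <-> True = True
c -> (((f ^ b) -> (c -> b)) <-> (~(f ^ b) -> (((e | c) <-> c) <-> ((a <-> e) & c)))) = False -> True = True
b ^ c = False ^ False = False
(c -> (((f ^ b) -> (c -> b)) <-> (~(f ^ b) -> (((e | c) <-> c) <-> ((a <-> e) & c))))) -> (b ^ c) = True -> False = False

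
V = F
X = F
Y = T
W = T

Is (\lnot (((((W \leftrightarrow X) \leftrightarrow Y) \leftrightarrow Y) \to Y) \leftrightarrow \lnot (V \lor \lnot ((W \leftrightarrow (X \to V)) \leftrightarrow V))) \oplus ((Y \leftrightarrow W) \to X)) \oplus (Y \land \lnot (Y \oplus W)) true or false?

F

Substituting V=F, X=F, Y=T, W=T:
W \leftrightarrow X = T \leftrightarrow F = F
(W \leftrightarrow X) \leftrightarrow Y = F \leftrightarrow T = F
((W \leftrightarrow X) \leftrightarrow Y) \leftrightarrow Y = F \leftrightarrow T = F
(((W \leftrightarrow X) \leftrightarrow Y) \leftrightarrow Y) \to Y = F \to T = T
X \to V = F \to F = T
W \leftrightarrow (X \to V) = T \leftrightarrow T = T
(W \leftrightarrow (X \to V)) \leftrightarrow V = T \leftrightarrow F = F
\lnot ((W \leftrightarrow (X \to V)) \leftrightarrow V) = \lnot F = T
V \lor \lnot ((W \leftrightarrow (X \to V)) \leftrightarrow V) = F \lor T = T
\lnot (V \lor \lnot ((W \leftrightarrow (X \to V)) \leftrightarrow V)) = \lnot T = F
((((W \leftrightarrow X) \leftrightarrow Y) \leftrightarrow Y) \to Y) \leftrightarrow \lnot (V \lor \lnot ((W \leftrightarrow (X \to V)) \leftrightarrow V)) = T \leftrightarrow F = F
\lnot (((((W \leftrightarrow X) \leftrightarrow Y) \leftrightarrow Y) \to Y) \leftrightarrow \lnot (V \lor \lnot ((W \leftrightarrow (X \to V)) \leftrightarrow V))) = \lnot F = T
Y \leftrightarrow W = T \leftrightarrow T = T
(Y \leftrightarrow W) \to X = T \to F = F
\lnot (((((W \leftrightarrow X) \leftrightarrow Y) \leftrightarrow Y) \to Y) \leftrightarrow \lnot (V \lor \lnot ((W \leftrightarrow (X \to V)) \leftrightarrow V))) \oplus ((Y \leftrightarrow W) \to X) = T \oplus F = T
Y \oplus W = T \oplus T = F
\lnot (Y \oplus W) = \lnot F = T
Y \land \lnot (Y \oplus W) = T \land T = T
(\lnot (((((W \leftrightarrow X) \leftrightarrow Y) \leftrightarrow Y) \to Y) \leftrightarrow \lnot (V \lor \lnot ((W \leftrightarrow (X \to V)) \leftrightarrow V))) \oplus ((Y \leftrightarrow W) \to X)) \oplus (Y \land \lnot (Y \oplus W)) = T \oplus T = F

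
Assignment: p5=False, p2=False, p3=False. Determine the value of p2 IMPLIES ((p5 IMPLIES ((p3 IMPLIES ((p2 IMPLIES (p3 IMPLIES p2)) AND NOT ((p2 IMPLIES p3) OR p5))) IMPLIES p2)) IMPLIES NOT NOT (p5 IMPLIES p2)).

True

Substituting p5=False, p2=False, p3=False:
p3 IMPLIES p2 = False IMPLIES False = True
p2 IMPLIES (p3 IMPLIES p2) = False IMPLIES True = True
p2 IMPLIES p3 = False IMPLIES False = True
(p2 IMPLIES p3) OR p5 = True OR False = True
NOT ((p2 IMPLIES p3) OR p5) = NOT True = False
(p2 IMPLIES (p3 IMPLIES p2)) AND NOT ((p2 IMPLIES p3) OR p5) = True AND False = False
p3 IMPLIES ((p2 IMPLIES (p3 IMPLIES p2)) AND NOT ((p2 IMPLIES p3) OR p5)) = False IMPLIES False = True
(p3 IMPLIES ((p2 IMPLIES (p3 IMPLIES p2)) AND NOT ((p2 IMPLIES p3) OR p5))) IMPLIES p2 = True IMPLIES False = False
p5 IMPLIES ((p3 IMPLIES ((p2 IMPLIES (p3 IMPLIES p2)) AND NOT ((p2 IMPLIES p3) OR p5))) IMPLIES p2) = False IMPLIES False = True
p5 IMPLIES p2 = False IMPLIES False = True
NOT (p5 IMPLIES p2) = NOT True = False
NOT NOT (p5 IMPLIES p2) = NOT False = True
(p5 IMPLIES ((p3 IMPLIES ((p2 IMPLIES (p3 IMPLIES p2)) AND NOT ((p2 IMPLIES p3) OR p5))) IMPLIES p2)) IMPLIES NOT NOT (p5 IMPLIES p2) = True IMPLIES True = True
p2 IMPLIES ((p5 IMPLIES ((p3 IMPLIES ((p2 IMPLIES (p3 IMPLIES p2)) AND NOT ((p2 IMPLIES p3) OR p5))) IMPLIES p2)) IMPLIES NOT NOT (p5 IMPLIES p2)) = False IMPLIES True = True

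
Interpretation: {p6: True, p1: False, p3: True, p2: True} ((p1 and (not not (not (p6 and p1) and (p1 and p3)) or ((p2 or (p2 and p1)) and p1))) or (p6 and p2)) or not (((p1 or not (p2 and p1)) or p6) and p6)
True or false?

p6 and p1 = True and False = False
not (p6 and p1) = not False = True
p1 and p3 = False and True = False
not (p6 and p1) and (p1 and p3) = True and False = False
not (not (p6 and p1) and (p1 and p3)) = not False = True
not not (not (p6 and p1) and (p1 and p3)) = not True = False
p2 and p1 = True and False = False
p2 or (p2 and p1) = True or False = True
(p2 or (p2 and p1)) and p1 = True and False = False
not not (not (p6 and p1) and (p1 and p3)) or ((p2 or (p2 and p1)) and p1) = False or False = False
p1 and (not not (not (p6 and p1) and (p1 and p3)) or ((p2 or (p2 and p1)) and p1)) = False and False = False
p6 and p2 = True and True = True
(p1 and (not not (not (p6 and p1) and (p1 and p3)) or ((p2 or (p2 and p1)) and p1))) or (p6 and p2) = False or True = True
p2 and p1 = True and False = False
not (p2 and p1) = not False = True
p1 or not (p2 and p1) = False or True = True
(p1 or not (p2 and p1)) or p6 = True or True = True
((p1 or not (p2 and p1)) or p6) and p6 = True and True = True
not (((p1 or not (p2 and p1)) or p6) and p6) = not True = False
((p1 and (not not (not (p6 and p1) and (p1 and p3)) or ((p2 or (p2 and p1)) and p1))) or (p6 and p2)) or not (((p1 or not (p2 and p1)) or p6) and p6) = True or False = True

True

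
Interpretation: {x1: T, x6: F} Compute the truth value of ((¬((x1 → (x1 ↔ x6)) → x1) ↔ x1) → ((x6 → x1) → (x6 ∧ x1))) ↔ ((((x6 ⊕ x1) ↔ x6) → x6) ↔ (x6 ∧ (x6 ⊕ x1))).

Substituting x1=T, x6=F:
x1 ↔ x6 = T ↔ F = F
x1 → (x1 ↔ x6) = T → F = F
(x1 → (x1 ↔ x6)) → x1 = F → T = T
¬((x1 → (x1 ↔ x6)) → x1) = ¬T = F
¬((x1 → (x1 ↔ x6)) → x1) ↔ x1 = F ↔ T = F
x6 → x1 = F → T = T
x6 ∧ x1 = F ∧ T = F
(x6 → x1) → (x6 ∧ x1) = T → F = F
(¬((x1 → (x1 ↔ x6)) → x1) ↔ x1) → ((x6 → x1) → (x6 ∧ x1)) = F → F = T
x6 ⊕ x1 = F ⊕ T = T
(x6 ⊕ x1) ↔ x6 = T ↔ F = F
((x6 ⊕ x1) ↔ x6) → x6 = F → F = T
x6 ⊕ x1 = F ⊕ T = T
x6 ∧ (x6 ⊕ x1) = F ∧ T = F
(((x6 ⊕ x1) ↔ x6) → x6) ↔ (x6 ∧ (x6 ⊕ x1)) = T ↔ F = F
((¬((x1 → (x1 ↔ x6)) → x1) ↔ x1) → ((x6 → x1) → (x6 ∧ x1))) ↔ ((((x6 ⊕ x1) ↔ x6) → x6) ↔ (x6 ∧ (x6 ⊕ x1))) = T ↔ F = F

F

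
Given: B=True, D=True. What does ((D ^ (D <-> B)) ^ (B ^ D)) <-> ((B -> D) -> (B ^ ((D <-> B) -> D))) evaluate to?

D <-> B = True <-> True = True
D ^ (D <-> B) = True ^ True = False
B ^ D = True ^ True = False
(D ^ (D <-> B)) ^ (B ^ D) = False ^ False = False
B -> D = True -> True = True
D <-> B = True <-> True = True
(D <-> B) -> D = True -> True = True
B ^ ((D <-> B) -> D) = True ^ True = False
(B -> D) -> (B ^ ((D <-> B) -> D)) = True -> False = False
((D ^ (D <-> B)) ^ (B ^ D)) <-> ((B -> D) -> (B ^ ((D <-> B) -> D))) = False <-> False = True

True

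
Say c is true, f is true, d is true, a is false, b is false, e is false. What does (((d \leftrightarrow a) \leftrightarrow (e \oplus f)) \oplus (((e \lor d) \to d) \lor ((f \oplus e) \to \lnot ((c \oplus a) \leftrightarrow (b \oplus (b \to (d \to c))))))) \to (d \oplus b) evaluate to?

d \leftrightarrow a = T \leftrightarrow F = F
e \oplus f = F \oplus T = T
(d \leftrightarrow a) \leftrightarrow (e \oplus f) = F \leftrightarrow T = F
e \lor d = F \lor T = T
(e \lor d) \to d = T \to T = T
f \oplus e = T \oplus F = T
c \oplus a = T \oplus F = T
d \to c = T \to T = T
b \to (d \to c) = F \to T = T
b \oplus (b \to (d \to c)) = F \oplus T = T
(c \oplus a) \leftrightarrow (b \oplus (b \to (d \to c))) = T \leftrightarrow T = T
\lnot ((c \oplus a) \leftrightarrow (b \oplus (b \to (d \to c)))) = \lnot T = F
(f \oplus e) \to \lnot ((c \oplus a) \leftrightarrow (b \oplus (b \to (d \to c)))) = T \to F = F
((e \lor d) \to d) \lor ((f \oplus e) \to \lnot ((c \oplus a) \leftrightarrow (b \oplus (b \to (d \to c))))) = T \lor F = T
((d \leftrightarrow a) \leftrightarrow (e \oplus f)) \oplus (((e \lor d) \to d) \lor ((f \oplus e) \to \lnot ((c \oplus a) \leftrightarrow (b \oplus (b \to (d \to c)))))) = F \oplus T = T
d \oplus b = T \oplus F = T
(((d \leftrightarrow a) \leftrightarrow (e \oplus f)) \oplus (((e \lor d) \to d) \lor ((f \oplus e) \to \lnot ((c \oplus a) \leftrightarrow (b \oplus (b \to (d \to c))))))) \to (d \oplus b) = T \to T = T

T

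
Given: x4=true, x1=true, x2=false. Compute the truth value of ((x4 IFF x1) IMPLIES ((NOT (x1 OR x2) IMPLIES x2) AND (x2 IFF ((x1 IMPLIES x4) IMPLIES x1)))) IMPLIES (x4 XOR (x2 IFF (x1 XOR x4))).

true

x4 IFF x1 = true IFF true = true
x1 OR x2 = true OR false = true
NOT (x1 OR x2) = NOT true = false
NOT (x1 OR x2) IMPLIES x2 = false IMPLIES false = true
x1 IMPLIES x4 = true IMPLIES true = true
(x1 IMPLIES x4) IMPLIES x1 = true IMPLIES true = true
x2 IFF ((x1 IMPLIES x4) IMPLIES x1) = false IFF true = false
(NOT (x1 OR x2) IMPLIES x2) AND (x2 IFF ((x1 IMPLIES x4) IMPLIES x1)) = true AND false = false
(x4 IFF x1) IMPLIES ((NOT (x1 OR x2) IMPLIES x2) AND (x2 IFF ((x1 IMPLIES x4) IMPLIES x1))) = true IMPLIES false = false
x1 XOR x4 = true XOR true = false
x2 IFF (x1 XOR x4) = false IFF false = true
x4 XOR (x2 IFF (x1 XOR x4)) = true XOR true = false
((x4 IFF x1) IMPLIES ((NOT (x1 OR x2) IMPLIES x2) AND (x2 IFF ((x1 IMPLIES x4) IMPLIES x1)))) IMPLIES (x4 XOR (x2 IFF (x1 XOR x4))) = false IMPLIES false = true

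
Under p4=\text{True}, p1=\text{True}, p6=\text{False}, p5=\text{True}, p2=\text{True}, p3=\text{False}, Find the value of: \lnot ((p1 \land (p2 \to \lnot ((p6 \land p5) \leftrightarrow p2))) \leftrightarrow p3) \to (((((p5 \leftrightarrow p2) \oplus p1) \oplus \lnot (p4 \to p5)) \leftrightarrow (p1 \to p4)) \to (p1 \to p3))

p6 \land p5 = \text{False} \land \text{True} = \text{False}
(p6 \land p5) \leftrightarrow p2 = \text{False} \leftrightarrow \text{True} = \text{False}
\lnot ((p6 \land p5) \leftrightarrow p2) = \lnot \text{False} = \text{True}
p2 \to \lnot ((p6 \land p5) \leftrightarrow p2) = \text{True} \to \text{True} = \text{True}
p1 \land (p2 \to \lnot ((p6 \land p5) \leftrightarrow p2)) = \text{True} \land \text{True} = \text{True}
(p1 \land (p2 \to \lnot ((p6 \land p5) \leftrightarrow p2))) \leftrightarrow p3 = \text{True} \leftrightarrow \text{False} = \text{False}
\lnot ((p1 \land (p2 \to \lnot ((p6 \land p5) \leftrightarrow p2))) \leftrightarrow p3) = \lnot \text{False} = \text{True}
p5 \leftrightarrow p2 = \text{True} \leftrightarrow \text{True} = \text{True}
(p5 \leftrightarrow p2) \oplus p1 = \text{True} \oplus \text{True} = \text{False}
p4 \to p5 = \text{True} \to \text{True} = \text{True}
\lnot (p4 \to p5) = \lnot \text{True} = \text{False}
((p5 \leftrightarrow p2) \oplus p1) \oplus \lnot (p4 \to p5) = \text{False} \oplus \text{False} = \text{False}
p1 \to p4 = \text{True} \to \text{True} = \text{True}
(((p5 \leftrightarrow p2) \oplus p1) \oplus \lnot (p4 \to p5)) \leftrightarrow (p1 \to p4) = \text{False} \leftrightarrow \text{True} = \text{False}
p1 \to p3 = \text{True} \to \text{False} = \text{False}
((((p5 \leftrightarrow p2) \oplus p1) \oplus \lnot (p4 \to p5)) \leftrightarrow (p1 \to p4)) \to (p1 \to p3) = \text{False} \to \text{False} = \text{True}
\lnot ((p1 \land (p2 \to \lnot ((p6 \land p5) \leftrightarrow p2))) \leftrightarrow p3) \to (((((p5 \leftrightarrow p2) \oplus p1) \oplus \lnot (p4 \to p5)) \leftrightarrow (p1 \to p4)) \to (p1 \to p3)) = \text{True} \to \text{True} = \text{True}

\text{True}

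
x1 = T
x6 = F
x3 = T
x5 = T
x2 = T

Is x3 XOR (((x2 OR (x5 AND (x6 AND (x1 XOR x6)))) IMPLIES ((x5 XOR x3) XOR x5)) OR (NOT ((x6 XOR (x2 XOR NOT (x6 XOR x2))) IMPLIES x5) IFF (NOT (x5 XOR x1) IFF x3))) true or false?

x1 XOR x6 = T XOR F = T
x6 AND (x1 XOR x6) = F AND T = F
x5 AND (x6 AND (x1 XOR x6)) = T AND F = F
x2 OR (x5 AND (x6 AND (x1 XOR x6))) = T OR F = T
x5 XOR x3 = T XOR T = F
(x5 XOR x3) XOR x5 = F XOR T = T
(x2 OR (x5 AND (x6 AND (x1 XOR x6)))) IMPLIES ((x5 XOR x3) XOR x5) = T IMPLIES T = T
x6 XOR x2 = F XOR T = T
NOT (x6 XOR x2) = NOT T = F
x2 XOR NOT (x6 XOR x2) = T XOR F = T
x6 XOR (x2 XOR NOT (x6 XOR x2)) = F XOR T = T
(x6 XOR (x2 XOR NOT (x6 XOR x2))) IMPLIES x5 = T IMPLIES T = T
NOT ((x6 XOR (x2 XOR NOT (x6 XOR x2))) IMPLIES x5) = NOT T = F
x5 XOR x1 = T XOR T = F
NOT (x5 XOR x1) = NOT F = T
NOT (x5 XOR x1) IFF x3 = T IFF T = T
NOT ((x6 XOR (x2 XOR NOT (x6 XOR x2))) IMPLIES x5) IFF (NOT (x5 XOR x1) IFF x3) = F IFF T = F
((x2 OR (x5 AND (x6 AND (x1 XOR x6)))) IMPLIES ((x5 XOR x3) XOR x5)) OR (NOT ((x6 XOR (x2 XOR NOT (x6 XOR x2))) IMPLIES x5) IFF (NOT (x5 XOR x1) IFF x3)) = T OR F = T
x3 XOR (((x2 OR (x5 AND (x6 AND (x1 XOR x6)))) IMPLIES ((x5 XOR x3) XOR x5)) OR (NOT ((x6 XOR (x2 XOR NOT (x6 XOR x2))) IMPLIES x5) IFF (NOT (x5 XOR x1) IFF x3))) = T XOR T = F

F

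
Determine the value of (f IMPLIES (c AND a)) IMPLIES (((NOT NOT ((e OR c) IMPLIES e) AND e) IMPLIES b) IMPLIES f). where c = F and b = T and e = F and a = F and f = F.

F

c AND a = F AND F = F
f IMPLIES (c AND a) = F IMPLIES F = T
e OR c = F OR F = F
(e OR c) IMPLIES e = F IMPLIES F = T
NOT ((e OR c) IMPLIES e) = NOT T = F
NOT NOT ((e OR c) IMPLIES e) = NOT F = T
NOT NOT ((e OR c) IMPLIES e) AND e = T AND F = F
(NOT NOT ((e OR c) IMPLIES e) AND e) IMPLIES b = F IMPLIES T = T
((NOT NOT ((e OR c) IMPLIES e) AND e) IMPLIES b) IMPLIES f = T IMPLIES F = F
(f IMPLIES (c AND a)) IMPLIES (((NOT NOT ((e OR c) IMPLIES e) AND e) IMPLIES b) IMPLIES f) = T IMPLIES F = F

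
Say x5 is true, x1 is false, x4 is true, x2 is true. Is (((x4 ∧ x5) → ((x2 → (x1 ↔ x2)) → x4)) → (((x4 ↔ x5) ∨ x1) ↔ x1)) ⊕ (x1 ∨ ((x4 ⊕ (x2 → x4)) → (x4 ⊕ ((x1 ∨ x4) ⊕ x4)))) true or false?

True

Substituting x5=True, x1=False, x4=True, x2=True:
x4 ∧ x5 = True ∧ True = True
x1 ↔ x2 = False ↔ True = False
x2 → (x1 ↔ x2) = True → False = False
(x2 → (x1 ↔ x2)) → x4 = False → True = True
(x4 ∧ x5) → ((x2 → (x1 ↔ x2)) → x4) = True → True = True
x4 ↔ x5 = True ↔ True = True
(x4 ↔ x5) ∨ x1 = True ∨ False = True
((x4 ↔ x5) ∨ x1) ↔ x1 = True ↔ False = False
((x4 ∧ x5) → ((x2 → (x1 ↔ x2)) → x4)) → (((x4 ↔ x5) ∨ x1) ↔ x1) = True → False = False
x2 → x4 = True → True = True
x4 ⊕ (x2 → x4) = True ⊕ True = False
x1 ∨ x4 = False ∨ True = True
(x1 ∨ x4) ⊕ x4 = True ⊕ True = False
x4 ⊕ ((x1 ∨ x4) ⊕ x4) = True ⊕ False = True
(x4 ⊕ (x2 → x4)) → (x4 ⊕ ((x1 ∨ x4) ⊕ x4)) = False → True = True
x1 ∨ ((x4 ⊕ (x2 → x4)) → (x4 ⊕ ((x1 ∨ x4) ⊕ x4))) = False ∨ True = True
(((x4 ∧ x5) → ((x2 → (x1 ↔ x2)) → x4)) → (((x4 ↔ x5) ∨ x1) ↔ x1)) ⊕ (x1 ∨ ((x4 ⊕ (x2 → x4)) → (x4 ⊕ ((x1 ∨ x4) ⊕ x4)))) = False ⊕ True = True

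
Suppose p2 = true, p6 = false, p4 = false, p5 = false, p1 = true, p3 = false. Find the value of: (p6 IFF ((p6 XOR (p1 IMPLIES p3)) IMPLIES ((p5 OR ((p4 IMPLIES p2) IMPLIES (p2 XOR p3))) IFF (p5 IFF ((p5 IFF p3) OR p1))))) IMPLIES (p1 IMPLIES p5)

Substituting p2=true, p6=false, p4=false, p5=false, p1=true, p3=false:
p1 IMPLIES p3 = true IMPLIES false = false
p6 XOR (p1 IMPLIES p3) = false XOR false = false
p4 IMPLIES p2 = false IMPLIES true = true
p2 XOR p3 = true XOR false = true
(p4 IMPLIES p2) IMPLIES (p2 XOR p3) = true IMPLIES true = true
p5 OR ((p4 IMPLIES p2) IMPLIES (p2 XOR p3)) = false OR true = true
p5 IFF p3 = false IFF false = true
(p5 IFF p3) OR p1 = true OR true = true
p5 IFF ((p5 IFF p3) OR p1) = false IFF true = false
(p5 OR ((p4 IMPLIES p2) IMPLIES (p2 XOR p3))) IFF (p5 IFF ((p5 IFF p3) OR p1)) = true IFF false = false
(p6 XOR (p1 IMPLIES p3)) IMPLIES ((p5 OR ((p4 IMPLIES p2) IMPLIES (p2 XOR p3))) IFF (p5 IFF ((p5 IFF p3) OR p1))) = false IMPLIES false = true
p6 IFF ((p6 XOR (p1 IMPLIES p3)) IMPLIES ((p5 OR ((p4 IMPLIES p2) IMPLIES (p2 XOR p3))) IFF (p5 IFF ((p5 IFF p3) OR p1)))) = false IFF true = false
p1 IMPLIES p5 = true IMPLIES false = false
(p6 IFF ((p6 XOR (p1 IMPLIES p3)) IMPLIES ((p5 OR ((p4 IMPLIES p2) IMPLIES (p2 XOR p3))) IFF (p5 IFF ((p5 IFF p3) OR p1))))) IMPLIES (p1 IMPLIES p5) = false IMPLIES false = true

true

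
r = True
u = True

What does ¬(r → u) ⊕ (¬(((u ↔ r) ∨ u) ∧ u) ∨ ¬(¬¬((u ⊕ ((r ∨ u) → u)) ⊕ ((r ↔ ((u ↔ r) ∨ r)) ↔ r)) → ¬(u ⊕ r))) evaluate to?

False

r → u = True → True = True
¬(r → u) = ¬True = False
u ↔ r = True ↔ True = True
(u ↔ r) ∨ u = True ∨ True = True
((u ↔ r) ∨ u) ∧ u = True ∧ True = True
¬(((u ↔ r) ∨ u) ∧ u) = ¬True = False
r ∨ u = True ∨ True = True
(r ∨ u) → u = True → True = True
u ⊕ ((r ∨ u) → u) = True ⊕ True = False
u ↔ r = True ↔ True = True
(u ↔ r) ∨ r = True ∨ True = True
r ↔ ((u ↔ r) ∨ r) = True ↔ True = True
(r ↔ ((u ↔ r) ∨ r)) ↔ r = True ↔ True = True
(u ⊕ ((r ∨ u) → u)) ⊕ ((r ↔ ((u ↔ r) ∨ r)) ↔ r) = False ⊕ True = True
¬((u ⊕ ((r ∨ u) → u)) ⊕ ((r ↔ ((u ↔ r) ∨ r)) ↔ r)) = ¬True = False
¬¬((u ⊕ ((r ∨ u) → u)) ⊕ ((r ↔ ((u ↔ r) ∨ r)) ↔ r)) = ¬False = True
u ⊕ r = True ⊕ True = False
¬(u ⊕ r) = ¬False = True
¬¬((u ⊕ ((r ∨ u) → u)) ⊕ ((r ↔ ((u ↔ r) ∨ r)) ↔ r)) → ¬(u ⊕ r) = True → True = True
¬(¬¬((u ⊕ ((r ∨ u) → u)) ⊕ ((r ↔ ((u ↔ r) ∨ r)) ↔ r)) → ¬(u ⊕ r)) = ¬True = False
¬(((u ↔ r) ∨ u) ∧ u) ∨ ¬(¬¬((u ⊕ ((r ∨ u) → u)) ⊕ ((r ↔ ((u ↔ r) ∨ r)) ↔ r)) → ¬(u ⊕ r)) = False ∨ False = False
¬(r → u) ⊕ (¬(((u ↔ r) ∨ u) ∧ u) ∨ ¬(¬¬((u ⊕ ((r ∨ u) → u)) ⊕ ((r ↔ ((u ↔ r) ∨ r)) ↔ r)) → ¬(u ⊕ r))) = False ⊕ False = False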